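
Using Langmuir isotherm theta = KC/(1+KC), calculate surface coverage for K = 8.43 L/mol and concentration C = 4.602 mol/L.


Langmuir isotherm: theta = K*C / (1 + K*C)
K*C = 8.43 * 4.602 = 38.79486
theta = 38.79486 / (1 + 38.79486) = 38.79486 / 39.79486
theta = 0.9749

0.9749


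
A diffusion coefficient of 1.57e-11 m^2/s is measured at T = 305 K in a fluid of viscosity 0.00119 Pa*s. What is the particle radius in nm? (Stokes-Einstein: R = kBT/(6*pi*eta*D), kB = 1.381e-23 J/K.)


Stokes-Einstein: R = kB*T / (6*pi*eta*D)
R = 1.381e-23 * 305 / (6 * pi * 0.00119 * 1.57e-11)
R = 1.19604e-08 m = 11.96 nm

11.96


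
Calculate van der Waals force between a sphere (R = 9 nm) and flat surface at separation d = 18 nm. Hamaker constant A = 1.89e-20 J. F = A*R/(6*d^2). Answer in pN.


Convert to SI: R = 9 nm = 9e-09 m, d = 18 nm = 1.8e-08 m
F = A * R / (6 * d^2)
F = 1.89e-20 * 9e-09 / (6 * (1.8e-08)^2)
F = 8.75e-14 N = 0.087 pN

0.087


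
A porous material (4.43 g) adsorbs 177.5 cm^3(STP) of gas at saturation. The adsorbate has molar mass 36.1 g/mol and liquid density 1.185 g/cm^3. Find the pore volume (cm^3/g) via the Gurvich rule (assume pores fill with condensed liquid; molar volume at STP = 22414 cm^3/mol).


Moles adsorbed n = V_ads / 22414 = 177.5 / 22414 = 7.919158e-03 mol
Liquid volume V_liq = n * M / rho_liq = 7.919158e-03 * 36.1 / 1.185 = 0.24125 cm^3
Specific pore volume V_pore = V_liq / m_sample = 0.24125 / 4.43
V_pore = 0.0545 cm^3/g

0.0545


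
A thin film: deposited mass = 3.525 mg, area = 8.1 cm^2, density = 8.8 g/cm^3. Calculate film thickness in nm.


Convert: m = 3.525 mg = 3.5250e-06 kg, A = 8.1 cm^2 = 8.1000e-04 m^2, rho = 8.8 g/cm^3 = 8800 kg/m^3
t = m / (A * rho)
t = 3.5250e-06 / (8.1000e-04 * 8800)
t = 4.9453e-07 m = 494.5 nm

494.5


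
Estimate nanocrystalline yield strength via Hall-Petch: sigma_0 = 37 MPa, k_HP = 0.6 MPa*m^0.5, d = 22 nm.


d = 22 nm = 2.2e-08 m
sqrt(d) = 0.000148324
Hall-Petch contribution = k / sqrt(d) = 0.6 / 0.000148324 = 4045.2 MPa
sigma = sigma_0 + k/sqrt(d) = 37 + 4045.2 = 4082.2 MPa

4082.2


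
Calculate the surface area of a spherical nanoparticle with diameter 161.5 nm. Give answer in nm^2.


Radius r = 161.5/2 = 80.75 nm
Surface area SA = 4 * pi * r^2
SA = 4 * pi * (80.75)^2
SA = 81939.8 nm^2

81939.8


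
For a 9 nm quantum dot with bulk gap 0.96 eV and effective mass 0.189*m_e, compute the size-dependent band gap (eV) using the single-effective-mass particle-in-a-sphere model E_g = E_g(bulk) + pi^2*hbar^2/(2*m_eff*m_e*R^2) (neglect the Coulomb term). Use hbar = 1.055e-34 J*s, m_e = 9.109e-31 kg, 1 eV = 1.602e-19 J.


Radius R = 9/2 nm = 4.5e-09 m
Confinement energy dE = pi^2 * hbar^2 / (2 * m_eff * m_e * R^2)
dE = pi^2 * (1.055e-34)^2 / (2 * 0.189 * 9.109e-31 * (4.5e-09)^2) J, divided by 1.602e-19 J/eV
dE = 0.0983 eV
Total band gap = E_g(bulk) + dE = 0.96 + 0.0983 = 1.0583 eV

1.0583


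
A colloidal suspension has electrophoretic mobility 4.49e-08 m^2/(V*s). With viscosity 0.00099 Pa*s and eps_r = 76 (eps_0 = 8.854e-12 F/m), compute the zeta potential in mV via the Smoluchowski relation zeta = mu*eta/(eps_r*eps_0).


Smoluchowski equation: zeta = mu * eta / (eps_r * eps_0)
zeta = 4.49e-08 * 0.00099 / (76 * 8.854e-12)
zeta = 0.066058 V = 66.06 mV

66.06


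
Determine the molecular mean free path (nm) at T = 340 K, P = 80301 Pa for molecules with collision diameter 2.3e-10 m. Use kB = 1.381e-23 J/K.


Mean free path: lambda = kB*T / (sqrt(2) * pi * d^2 * P)
lambda = 1.381e-23 * 340 / (sqrt(2) * pi * (2.3e-10)^2 * 80301)
lambda = 2.48789e-07 m
lambda = 248.79 nm

248.79


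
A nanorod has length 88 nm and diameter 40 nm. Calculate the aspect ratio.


Aspect ratio AR = length / diameter
AR = 88 / 40
AR = 2.2

2.2


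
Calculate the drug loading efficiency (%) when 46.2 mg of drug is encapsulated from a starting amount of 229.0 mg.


Drug loading efficiency = (drug loaded / drug initial) * 100
DLE = 46.2 / 229.0 * 100
DLE = 0.2017 * 100
DLE = 20.17%

20.17


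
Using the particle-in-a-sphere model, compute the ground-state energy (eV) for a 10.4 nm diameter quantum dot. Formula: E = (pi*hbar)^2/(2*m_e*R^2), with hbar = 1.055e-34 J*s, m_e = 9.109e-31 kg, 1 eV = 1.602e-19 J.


Radius R = 10.4/2 = 5.2 nm = 5.2e-09 m
E = (pi * 1.055e-34)^2 / (2 * 9.109e-31 * (5.2e-09)^2)
E(J) = 2.22996e-21
E = E(J) / 1.602e-19 = 0.0139 eV

0.0139


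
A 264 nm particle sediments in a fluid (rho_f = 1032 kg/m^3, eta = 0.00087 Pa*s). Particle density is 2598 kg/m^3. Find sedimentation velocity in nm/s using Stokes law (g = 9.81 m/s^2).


Radius R = 264/2 nm = 1.32e-07 m
Density difference = 2598 - 1032 = 1566 kg/m^3
v = 2 * R^2 * (rho_p - rho_f) * g / (9 * eta)
v = 2 * (1.32e-07)^2 * 1566 * 9.81 / (9 * 0.00087)
v = 6.83718e-08 m/s = 68.3718 nm/s

68.3718


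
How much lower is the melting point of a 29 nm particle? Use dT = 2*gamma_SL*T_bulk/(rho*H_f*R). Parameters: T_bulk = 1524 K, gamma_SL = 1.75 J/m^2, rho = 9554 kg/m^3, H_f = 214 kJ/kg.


Radius R = 29/2 = 14.5 nm = 1.45e-08 m
Convert H_f = 214 kJ/kg = 214000 J/kg
dT = 2 * gamma_SL * T_bulk / (rho * H_f * R)
dT = 2 * 1.75 * 1524 / (9554 * 214000 * 1.45e-08)
dT = 179.9 K

179.9


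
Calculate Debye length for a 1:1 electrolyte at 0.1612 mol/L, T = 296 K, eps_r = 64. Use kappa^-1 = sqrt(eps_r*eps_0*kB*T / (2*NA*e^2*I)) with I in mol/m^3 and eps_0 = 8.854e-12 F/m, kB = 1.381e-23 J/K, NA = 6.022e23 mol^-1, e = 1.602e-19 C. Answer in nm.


Ionic strength I = 0.1612 * 1^2 * 1000 = 161.2 mol/m^3
kappa^-1 = sqrt(64 * 8.854e-12 * 1.381e-23 * 296 / (2 * 6.022e23 * (1.602e-19)^2 * 161.2))
kappa^-1 = 0.682 nm

0.682


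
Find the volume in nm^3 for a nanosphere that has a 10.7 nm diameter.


Radius r = 10.7/2 = 5.35 nm
Volume V = (4/3) * pi * r^3
V = (4/3) * pi * (5.35)^3
V = 641.43 nm^3

641.43


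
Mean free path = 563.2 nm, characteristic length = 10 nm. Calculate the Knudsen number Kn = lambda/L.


Knudsen number Kn = lambda / L
Kn = 563.2 / 10
Kn = 56.32

56.32


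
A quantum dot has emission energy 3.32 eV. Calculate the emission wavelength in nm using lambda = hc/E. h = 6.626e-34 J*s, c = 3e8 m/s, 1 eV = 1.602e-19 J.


Convert energy: E = 3.32 eV = 3.32 * 1.602e-19 = 5.31864e-19 J
lambda = h*c / E = 6.626e-34 * 3e8 / 5.31864e-19
lambda = 3.73742e-07 m = 373.7 nm

373.7


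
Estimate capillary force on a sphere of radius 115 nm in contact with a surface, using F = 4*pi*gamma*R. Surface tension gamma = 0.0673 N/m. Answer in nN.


Convert radius: R = 115 nm = 1.15e-07 m
F = 4 * pi * gamma * R
F = 4 * pi * 0.0673 * 1.15e-07
F = 9.72574e-08 N = 97.2574 nN

97.2574


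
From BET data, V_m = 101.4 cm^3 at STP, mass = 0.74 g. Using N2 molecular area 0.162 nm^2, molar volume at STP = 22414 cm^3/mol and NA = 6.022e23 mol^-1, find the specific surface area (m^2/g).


Number of moles in monolayer = V_m / 22414 = 101.4 / 22414 = 0.00452396
Number of molecules = moles * NA = 0.00452396 * 6.022e23
SA = molecules * sigma / mass
SA = (101.4 / 22414) * 6.022e23 * 0.162e-18 / 0.74
SA = 596.4 m^2/g

596.4


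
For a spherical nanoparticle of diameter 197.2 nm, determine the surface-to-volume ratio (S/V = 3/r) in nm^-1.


Radius r = 197.2/2 = 98.6 nm
S/V = 3 / r = 3 / 98.6
S/V = 0.0304 nm^-1

0.0304


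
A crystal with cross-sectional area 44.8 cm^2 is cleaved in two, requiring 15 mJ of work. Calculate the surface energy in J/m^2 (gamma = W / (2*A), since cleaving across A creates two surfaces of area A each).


Convert: A = 44.8 cm^2 = 0.00448 m^2, W = 15 mJ = 0.015 J
Cleaving exposes two faces of area A, so total new surface = 2*A and gamma = W / (2*A)
gamma = 0.015 / (2 * 0.00448)
gamma = 1.674 J/m^2

1.674


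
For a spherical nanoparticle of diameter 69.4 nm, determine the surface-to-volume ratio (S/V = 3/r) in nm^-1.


Radius r = 69.4/2 = 34.7 nm
S/V = 3 / r = 3 / 34.7
S/V = 0.0865 nm^-1

0.0865


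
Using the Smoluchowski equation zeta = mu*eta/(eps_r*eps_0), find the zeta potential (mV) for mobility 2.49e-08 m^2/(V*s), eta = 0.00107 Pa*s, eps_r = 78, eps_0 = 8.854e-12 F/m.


Smoluchowski equation: zeta = mu * eta / (eps_r * eps_0)
zeta = 2.49e-08 * 0.00107 / (78 * 8.854e-12)
zeta = 0.038579 V = 38.58 mV

38.58


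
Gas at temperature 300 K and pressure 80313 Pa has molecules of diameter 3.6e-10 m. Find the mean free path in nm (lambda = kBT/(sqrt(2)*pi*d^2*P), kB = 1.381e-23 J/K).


Mean free path: lambda = kB*T / (sqrt(2) * pi * d^2 * P)
lambda = 1.381e-23 * 300 / (sqrt(2) * pi * (3.6e-10)^2 * 80313)
lambda = 8.95899e-08 m
lambda = 89.59 nm

89.59


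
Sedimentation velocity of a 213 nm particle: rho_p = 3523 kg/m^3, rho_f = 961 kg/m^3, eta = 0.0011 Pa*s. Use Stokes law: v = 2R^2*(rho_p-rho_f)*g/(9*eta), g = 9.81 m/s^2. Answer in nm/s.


Radius R = 213/2 nm = 1.065e-07 m
Density difference = 3523 - 961 = 2562 kg/m^3
v = 2 * R^2 * (rho_p - rho_f) * g / (9 * eta)
v = 2 * (1.065e-07)^2 * 2562 * 9.81 / (9 * 0.0011)
v = 5.75893e-08 m/s = 57.5893 nm/s

57.5893


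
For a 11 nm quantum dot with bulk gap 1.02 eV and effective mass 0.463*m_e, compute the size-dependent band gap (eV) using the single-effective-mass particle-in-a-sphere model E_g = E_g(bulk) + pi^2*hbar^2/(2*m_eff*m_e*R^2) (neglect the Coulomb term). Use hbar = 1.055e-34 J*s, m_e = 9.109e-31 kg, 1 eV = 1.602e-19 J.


Radius R = 11/2 nm = 5.5e-09 m
Confinement energy dE = pi^2 * hbar^2 / (2 * m_eff * m_e * R^2)
dE = pi^2 * (1.055e-34)^2 / (2 * 0.463 * 9.109e-31 * (5.5e-09)^2) J, divided by 1.602e-19 J/eV
dE = 0.0269 eV
Total band gap = E_g(bulk) + dE = 1.02 + 0.0269 = 1.0469 eV

1.0469


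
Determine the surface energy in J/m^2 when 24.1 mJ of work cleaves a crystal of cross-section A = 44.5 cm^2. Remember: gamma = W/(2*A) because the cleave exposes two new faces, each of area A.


Convert: A = 44.5 cm^2 = 0.00445 m^2, W = 24.1 mJ = 0.0241 J
Cleaving exposes two faces of area A, so total new surface = 2*A and gamma = W / (2*A)
gamma = 0.0241 / (2 * 0.00445)
gamma = 2.708 J/m^2

2.708


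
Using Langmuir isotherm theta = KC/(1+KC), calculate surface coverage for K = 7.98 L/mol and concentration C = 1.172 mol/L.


Langmuir isotherm: theta = K*C / (1 + K*C)
K*C = 7.98 * 1.172 = 9.35256
theta = 9.35256 / (1 + 9.35256) = 9.35256 / 10.35256
theta = 0.9034

0.9034


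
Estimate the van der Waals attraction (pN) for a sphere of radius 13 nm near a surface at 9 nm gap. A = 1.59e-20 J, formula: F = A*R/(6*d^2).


Convert to SI: R = 13 nm = 1.3e-08 m, d = 9 nm = 9e-09 m
F = A * R / (6 * d^2)
F = 1.59e-20 * 1.3e-08 / (6 * (9e-09)^2)
F = 4.25309e-13 N = 0.425 pN

0.425


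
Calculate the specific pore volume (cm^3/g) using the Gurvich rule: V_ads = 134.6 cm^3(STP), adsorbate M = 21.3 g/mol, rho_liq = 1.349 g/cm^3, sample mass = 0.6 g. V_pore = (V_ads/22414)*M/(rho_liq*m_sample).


Moles adsorbed n = V_ads / 22414 = 134.6 / 22414 = 6.005175e-03 mol
Liquid volume V_liq = n * M / rho_liq = 6.005175e-03 * 21.3 / 1.349 = 0.09482 cm^3
Specific pore volume V_pore = V_liq / m_sample = 0.09482 / 0.6
V_pore = 0.158 cm^3/g

0.158


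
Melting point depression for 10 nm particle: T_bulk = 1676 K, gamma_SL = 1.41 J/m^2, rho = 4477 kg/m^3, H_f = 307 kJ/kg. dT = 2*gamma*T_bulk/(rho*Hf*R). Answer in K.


Radius R = 10/2 = 5 nm = 5e-09 m
Convert H_f = 307 kJ/kg = 307000 J/kg
dT = 2 * gamma_SL * T_bulk / (rho * H_f * R)
dT = 2 * 1.41 * 1676 / (4477 * 307000 * 5e-09)
dT = 687.7 K

687.7


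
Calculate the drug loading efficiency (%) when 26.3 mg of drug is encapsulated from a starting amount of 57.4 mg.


Drug loading efficiency = (drug loaded / drug initial) * 100
DLE = 26.3 / 57.4 * 100
DLE = 0.4582 * 100
DLE = 45.82%

45.82


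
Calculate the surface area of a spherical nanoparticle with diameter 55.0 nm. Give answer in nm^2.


Radius r = 55.0/2 = 27.5 nm
Surface area SA = 4 * pi * r^2
SA = 4 * pi * (27.5)^2
SA = 9503.32 nm^2

9503.32


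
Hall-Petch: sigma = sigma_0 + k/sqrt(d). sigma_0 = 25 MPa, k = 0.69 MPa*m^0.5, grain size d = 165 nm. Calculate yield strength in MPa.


d = 165 nm = 1.65e-07 m
sqrt(d) = 0.0004062019
Hall-Petch contribution = k / sqrt(d) = 0.69 / 0.0004062019 = 1698.7 MPa
sigma = sigma_0 + k/sqrt(d) = 25 + 1698.7 = 1723.7 MPa

1723.7


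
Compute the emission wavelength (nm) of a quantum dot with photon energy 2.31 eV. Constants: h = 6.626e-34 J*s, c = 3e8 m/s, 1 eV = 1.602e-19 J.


Convert energy: E = 2.31 eV = 2.31 * 1.602e-19 = 3.70062e-19 J
lambda = h*c / E = 6.626e-34 * 3e8 / 3.70062e-19
lambda = 5.37153e-07 m = 537.2 nm

537.2


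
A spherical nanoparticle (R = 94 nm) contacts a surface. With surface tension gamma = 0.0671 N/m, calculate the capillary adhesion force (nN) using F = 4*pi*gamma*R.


Convert radius: R = 94 nm = 9.4e-08 m
F = 4 * pi * gamma * R
F = 4 * pi * 0.0671 * 9.4e-08
F = 7.92611e-08 N = 79.2611 nN

79.2611


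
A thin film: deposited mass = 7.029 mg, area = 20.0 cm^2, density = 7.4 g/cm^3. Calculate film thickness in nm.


Convert: m = 7.029 mg = 7.0290e-06 kg, A = 20.0 cm^2 = 2.0000e-03 m^2, rho = 7.4 g/cm^3 = 7400 kg/m^3
t = m / (A * rho)
t = 7.0290e-06 / (2.0000e-03 * 7400)
t = 4.7493e-07 m = 474.9 nm

474.9


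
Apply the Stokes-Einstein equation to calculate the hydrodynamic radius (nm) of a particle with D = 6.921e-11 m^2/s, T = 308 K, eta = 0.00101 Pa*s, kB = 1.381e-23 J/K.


Stokes-Einstein: R = kB*T / (6*pi*eta*D)
R = 1.381e-23 * 308 / (6 * pi * 0.00101 * 6.921e-11)
R = 3.22815e-09 m = 3.23 nm

3.23


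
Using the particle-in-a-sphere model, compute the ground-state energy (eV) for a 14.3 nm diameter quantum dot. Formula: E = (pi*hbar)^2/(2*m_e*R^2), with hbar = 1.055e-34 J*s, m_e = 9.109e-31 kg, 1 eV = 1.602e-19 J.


Radius R = 14.3/2 = 7.15 nm = 7.15e-09 m
E = (pi * 1.055e-34)^2 / (2 * 9.109e-31 * (7.15e-09)^2)
E(J) = 1.17948e-21
E = E(J) / 1.602e-19 = 0.0074 eV

0.0074


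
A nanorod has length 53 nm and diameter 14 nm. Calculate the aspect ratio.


Aspect ratio AR = length / diameter
AR = 53 / 14
AR = 3.79

3.79


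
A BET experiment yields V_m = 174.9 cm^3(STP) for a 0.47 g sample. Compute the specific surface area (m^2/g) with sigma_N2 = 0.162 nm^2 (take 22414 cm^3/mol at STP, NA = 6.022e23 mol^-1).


Number of moles in monolayer = V_m / 22414 = 174.9 / 22414 = 0.00780316
Number of molecules = moles * NA = 0.00780316 * 6.022e23
SA = molecules * sigma / mass
SA = (174.9 / 22414) * 6.022e23 * 0.162e-18 / 0.47
SA = 1619.7 m^2/g

1619.7


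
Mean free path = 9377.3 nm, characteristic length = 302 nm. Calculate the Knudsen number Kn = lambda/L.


Knudsen number Kn = lambda / L
Kn = 9377.3 / 302
Kn = 31.0507

31.0507


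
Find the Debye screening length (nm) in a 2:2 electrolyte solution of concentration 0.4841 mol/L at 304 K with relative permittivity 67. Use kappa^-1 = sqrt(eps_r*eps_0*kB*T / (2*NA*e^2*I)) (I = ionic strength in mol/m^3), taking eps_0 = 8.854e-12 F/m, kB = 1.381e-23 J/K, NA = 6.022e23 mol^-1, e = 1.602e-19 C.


Ionic strength I = 0.4841 * 2^2 * 1000 = 1936.4 mol/m^3
kappa^-1 = sqrt(67 * 8.854e-12 * 1.381e-23 * 304 / (2 * 6.022e23 * (1.602e-19)^2 * 1936.4))
kappa^-1 = 0.204 nm

0.204


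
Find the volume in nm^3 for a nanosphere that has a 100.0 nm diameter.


Radius r = 100.0/2 = 50 nm
Volume V = (4/3) * pi * r^3
V = (4/3) * pi * (50)^3
V = 523598.78 nm^3

523598.78


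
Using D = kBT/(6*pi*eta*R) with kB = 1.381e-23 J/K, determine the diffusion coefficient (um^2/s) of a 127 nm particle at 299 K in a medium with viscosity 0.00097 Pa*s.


Radius R = 127/2 = 63.5 nm = 6.35e-08 m
D = kB*T / (6*pi*eta*R)
D = 1.381e-23 * 299 / (6 * pi * 0.00097 * 6.35e-08)
D = 3.55646e-12 m^2/s = 3.556 um^2/s

3.556


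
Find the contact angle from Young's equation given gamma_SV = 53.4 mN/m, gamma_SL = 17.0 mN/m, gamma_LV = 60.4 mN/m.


cos(theta) = (gamma_SV - gamma_SL) / gamma_LV
cos(theta) = (53.4 - 17.0) / 60.4
cos(theta) = 0.602649
theta = arccos(0.602649) = 52.94 degrees

52.94


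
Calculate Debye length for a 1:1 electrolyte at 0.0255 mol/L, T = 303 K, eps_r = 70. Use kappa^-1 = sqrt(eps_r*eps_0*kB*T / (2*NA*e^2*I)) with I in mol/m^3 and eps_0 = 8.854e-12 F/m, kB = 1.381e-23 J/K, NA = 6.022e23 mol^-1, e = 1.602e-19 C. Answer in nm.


Ionic strength I = 0.0255 * 1^2 * 1000 = 25.5 mol/m^3
kappa^-1 = sqrt(70 * 8.854e-12 * 1.381e-23 * 303 / (2 * 6.022e23 * (1.602e-19)^2 * 25.5))
kappa^-1 = 1.814 nm

1.814


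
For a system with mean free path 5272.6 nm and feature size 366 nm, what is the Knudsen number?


Knudsen number Kn = lambda / L
Kn = 5272.6 / 366
Kn = 14.406

14.406


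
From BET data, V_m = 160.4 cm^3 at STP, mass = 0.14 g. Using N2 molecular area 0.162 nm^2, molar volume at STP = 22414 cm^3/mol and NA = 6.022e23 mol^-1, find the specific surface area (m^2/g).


Number of moles in monolayer = V_m / 22414 = 160.4 / 22414 = 0.00715624
Number of molecules = moles * NA = 0.00715624 * 6.022e23
SA = molecules * sigma / mass
SA = (160.4 / 22414) * 6.022e23 * 0.162e-18 / 0.14
SA = 4986.7 m^2/g

4986.7


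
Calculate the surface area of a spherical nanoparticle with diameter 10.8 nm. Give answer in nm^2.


Radius r = 10.8/2 = 5.4 nm
Surface area SA = 4 * pi * r^2
SA = 4 * pi * (5.4)^2
SA = 366.44 nm^2

366.44


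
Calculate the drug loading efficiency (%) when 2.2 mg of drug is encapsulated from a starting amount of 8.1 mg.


Drug loading efficiency = (drug loaded / drug initial) * 100
DLE = 2.2 / 8.1 * 100
DLE = 0.2716 * 100
DLE = 27.16%

27.16


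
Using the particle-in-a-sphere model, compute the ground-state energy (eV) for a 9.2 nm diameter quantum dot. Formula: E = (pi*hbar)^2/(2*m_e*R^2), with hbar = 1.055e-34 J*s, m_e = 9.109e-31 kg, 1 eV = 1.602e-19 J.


Radius R = 9.2/2 = 4.6 nm = 4.6e-09 m
E = (pi * 1.055e-34)^2 / (2 * 9.109e-31 * (4.6e-09)^2)
E(J) = 2.84963e-21
E = E(J) / 1.602e-19 = 0.0178 eV

0.0178


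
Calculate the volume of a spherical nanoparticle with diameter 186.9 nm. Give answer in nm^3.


Radius r = 186.9/2 = 93.45 nm
Volume V = (4/3) * pi * r^3
V = (4/3) * pi * (93.45)^3
V = 3418428.7 nm^3

3418428.7


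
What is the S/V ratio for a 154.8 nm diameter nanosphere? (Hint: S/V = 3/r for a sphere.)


Radius r = 154.8/2 = 77.4 nm
S/V = 3 / r = 3 / 77.4
S/V = 0.0388 nm^-1

0.0388


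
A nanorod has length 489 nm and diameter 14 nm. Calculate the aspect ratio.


Aspect ratio AR = length / diameter
AR = 489 / 14
AR = 34.93

34.93


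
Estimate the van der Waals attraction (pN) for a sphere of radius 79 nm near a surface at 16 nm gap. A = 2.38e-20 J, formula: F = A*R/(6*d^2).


Convert to SI: R = 79 nm = 7.9e-08 m, d = 16 nm = 1.6e-08 m
F = A * R / (6 * d^2)
F = 2.38e-20 * 7.9e-08 / (6 * (1.6e-08)^2)
F = 1.22409e-12 N = 1.224 pN

1.224


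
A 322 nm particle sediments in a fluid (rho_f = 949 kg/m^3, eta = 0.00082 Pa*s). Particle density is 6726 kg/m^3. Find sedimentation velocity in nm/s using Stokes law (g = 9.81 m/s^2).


Radius R = 322/2 nm = 1.61e-07 m
Density difference = 6726 - 949 = 5777 kg/m^3
v = 2 * R^2 * (rho_p - rho_f) * g / (9 * eta)
v = 2 * (1.61e-07)^2 * 5777 * 9.81 / (9 * 0.00082)
v = 3.98104e-07 m/s = 398.1042 nm/s

398.1042


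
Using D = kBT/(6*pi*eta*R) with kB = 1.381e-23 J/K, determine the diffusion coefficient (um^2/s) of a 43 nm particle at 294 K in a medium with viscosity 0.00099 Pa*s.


Radius R = 43/2 = 21.5 nm = 2.15e-08 m
D = kB*T / (6*pi*eta*R)
D = 1.381e-23 * 294 / (6 * pi * 0.00099 * 2.15e-08)
D = 1.01197e-11 m^2/s = 10.12 um^2/s

10.12


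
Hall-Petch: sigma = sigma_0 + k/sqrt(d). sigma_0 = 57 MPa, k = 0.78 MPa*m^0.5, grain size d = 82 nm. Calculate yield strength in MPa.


d = 82 nm = 8.2e-08 m
sqrt(d) = 0.0002863564
Hall-Petch contribution = k / sqrt(d) = 0.78 / 0.0002863564 = 2723.9 MPa
sigma = sigma_0 + k/sqrt(d) = 57 + 2723.9 = 2780.9 MPa

2780.9


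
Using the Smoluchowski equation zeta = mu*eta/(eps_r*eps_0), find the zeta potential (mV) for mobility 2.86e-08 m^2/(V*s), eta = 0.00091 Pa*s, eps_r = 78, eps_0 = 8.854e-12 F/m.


Smoluchowski equation: zeta = mu * eta / (eps_r * eps_0)
zeta = 2.86e-08 * 0.00091 / (78 * 8.854e-12)
zeta = 0.037685 V = 37.69 mV

37.69


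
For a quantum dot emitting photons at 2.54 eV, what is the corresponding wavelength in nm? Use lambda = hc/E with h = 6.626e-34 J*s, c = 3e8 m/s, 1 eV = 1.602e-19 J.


Convert energy: E = 2.54 eV = 2.54 * 1.602e-19 = 4.06908e-19 J
lambda = h*c / E = 6.626e-34 * 3e8 / 4.06908e-19
lambda = 4.88513e-07 m = 488.5 nm

488.5


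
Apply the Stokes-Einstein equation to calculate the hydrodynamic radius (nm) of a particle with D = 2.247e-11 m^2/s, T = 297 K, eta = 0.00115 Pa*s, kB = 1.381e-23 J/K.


Stokes-Einstein: R = kB*T / (6*pi*eta*D)
R = 1.381e-23 * 297 / (6 * pi * 0.00115 * 2.247e-11)
R = 8.4207e-09 m = 8.42 nm

8.42


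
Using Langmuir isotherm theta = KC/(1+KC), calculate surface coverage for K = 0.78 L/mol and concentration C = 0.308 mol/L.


Langmuir isotherm: theta = K*C / (1 + K*C)
K*C = 0.78 * 0.308 = 0.24024
theta = 0.24024 / (1 + 0.24024) = 0.24024 / 1.24024
theta = 0.1937

0.1937


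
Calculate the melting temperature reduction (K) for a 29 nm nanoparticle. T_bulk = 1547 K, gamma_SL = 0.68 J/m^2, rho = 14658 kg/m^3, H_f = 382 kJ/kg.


Radius R = 29/2 = 14.5 nm = 1.45e-08 m
Convert H_f = 382 kJ/kg = 382000 J/kg
dT = 2 * gamma_SL * T_bulk / (rho * H_f * R)
dT = 2 * 0.68 * 1547 / (14658 * 382000 * 1.45e-08)
dT = 25.9 K

25.9


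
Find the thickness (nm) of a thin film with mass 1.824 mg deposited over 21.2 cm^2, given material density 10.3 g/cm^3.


Convert: m = 1.824 mg = 1.8240e-06 kg, A = 21.2 cm^2 = 2.1200e-03 m^2, rho = 10.3 g/cm^3 = 10300 kg/m^3
t = m / (A * rho)
t = 1.8240e-06 / (2.1200e-03 * 10300)
t = 8.3532e-08 m = 83.5 nm

83.5


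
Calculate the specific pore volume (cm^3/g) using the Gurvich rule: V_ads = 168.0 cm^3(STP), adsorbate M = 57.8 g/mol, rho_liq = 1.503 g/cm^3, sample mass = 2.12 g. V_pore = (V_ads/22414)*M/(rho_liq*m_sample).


Moles adsorbed n = V_ads / 22414 = 168.0 / 22414 = 7.495315e-03 mol
Liquid volume V_liq = n * M / rho_liq = 7.495315e-03 * 57.8 / 1.503 = 0.28824 cm^3
Specific pore volume V_pore = V_liq / m_sample = 0.28824 / 2.12
V_pore = 0.136 cm^3/g

0.136


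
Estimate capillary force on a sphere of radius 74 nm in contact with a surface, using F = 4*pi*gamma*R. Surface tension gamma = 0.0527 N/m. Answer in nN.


Convert radius: R = 74 nm = 7.4e-08 m
F = 4 * pi * gamma * R
F = 4 * pi * 0.0527 * 7.4e-08
F = 4.90063e-08 N = 49.0063 nN

49.0063


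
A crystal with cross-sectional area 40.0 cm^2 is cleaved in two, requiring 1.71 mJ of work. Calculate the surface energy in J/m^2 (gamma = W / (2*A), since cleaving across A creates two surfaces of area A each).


Convert: A = 40.0 cm^2 = 0.004 m^2, W = 1.71 mJ = 0.00171 J
Cleaving exposes two faces of area A, so total new surface = 2*A and gamma = W / (2*A)
gamma = 0.00171 / (2 * 0.004)
gamma = 0.214 J/m^2

0.214


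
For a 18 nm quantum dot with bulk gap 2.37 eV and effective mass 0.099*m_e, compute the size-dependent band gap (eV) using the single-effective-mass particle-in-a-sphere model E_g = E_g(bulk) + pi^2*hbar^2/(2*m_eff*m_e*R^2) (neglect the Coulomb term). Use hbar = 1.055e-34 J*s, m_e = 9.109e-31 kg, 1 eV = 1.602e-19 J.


Radius R = 18/2 nm = 9e-09 m
Confinement energy dE = pi^2 * hbar^2 / (2 * m_eff * m_e * R^2)
dE = pi^2 * (1.055e-34)^2 / (2 * 0.099 * 9.109e-31 * (9e-09)^2) J, divided by 1.602e-19 J/eV
dE = 0.0469 eV
Total band gap = E_g(bulk) + dE = 2.37 + 0.0469 = 2.4169 eV

2.4169


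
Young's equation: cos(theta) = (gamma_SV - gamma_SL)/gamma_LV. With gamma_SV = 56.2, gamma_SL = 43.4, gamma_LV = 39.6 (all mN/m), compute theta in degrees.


cos(theta) = (gamma_SV - gamma_SL) / gamma_LV
cos(theta) = (56.2 - 43.4) / 39.6
cos(theta) = 0.323232
theta = arccos(0.323232) = 71.14 degrees

71.14


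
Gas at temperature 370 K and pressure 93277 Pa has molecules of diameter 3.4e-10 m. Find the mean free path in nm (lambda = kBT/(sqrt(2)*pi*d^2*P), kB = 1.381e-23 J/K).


Mean free path: lambda = kB*T / (sqrt(2) * pi * d^2 * P)
lambda = 1.381e-23 * 370 / (sqrt(2) * pi * (3.4e-10)^2 * 93277)
lambda = 1.06659e-07 m
lambda = 106.66 nm

106.66


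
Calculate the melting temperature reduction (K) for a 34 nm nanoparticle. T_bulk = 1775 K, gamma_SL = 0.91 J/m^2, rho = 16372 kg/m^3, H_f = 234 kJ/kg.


Radius R = 34/2 = 17 nm = 1.7e-08 m
Convert H_f = 234 kJ/kg = 234000 J/kg
dT = 2 * gamma_SL * T_bulk / (rho * H_f * R)
dT = 2 * 0.91 * 1775 / (16372 * 234000 * 1.7e-08)
dT = 49.6 K

49.6


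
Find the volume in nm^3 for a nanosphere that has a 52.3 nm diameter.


Radius r = 52.3/2 = 26.15 nm
Volume V = (4/3) * pi * r^3
V = (4/3) * pi * (26.15)^3
V = 74903.77 nm^3

74903.77


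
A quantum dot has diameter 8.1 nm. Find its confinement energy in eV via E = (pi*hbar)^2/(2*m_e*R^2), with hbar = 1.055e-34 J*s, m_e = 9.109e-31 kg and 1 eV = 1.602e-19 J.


Radius R = 8.1/2 = 4.05 nm = 4.05e-09 m
E = (pi * 1.055e-34)^2 / (2 * 9.109e-31 * (4.05e-09)^2)
E(J) = 3.67616e-21
E = E(J) / 1.602e-19 = 0.0229 eV

0.0229


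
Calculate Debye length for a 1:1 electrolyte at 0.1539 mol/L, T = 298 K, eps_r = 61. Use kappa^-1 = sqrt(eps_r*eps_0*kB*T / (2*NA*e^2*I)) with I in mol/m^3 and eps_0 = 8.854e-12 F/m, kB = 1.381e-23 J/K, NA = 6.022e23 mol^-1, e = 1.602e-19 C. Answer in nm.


Ionic strength I = 0.1539 * 1^2 * 1000 = 153.9 mol/m^3
kappa^-1 = sqrt(61 * 8.854e-12 * 1.381e-23 * 298 / (2 * 6.022e23 * (1.602e-19)^2 * 153.9))
kappa^-1 = 0.684 nm

0.684


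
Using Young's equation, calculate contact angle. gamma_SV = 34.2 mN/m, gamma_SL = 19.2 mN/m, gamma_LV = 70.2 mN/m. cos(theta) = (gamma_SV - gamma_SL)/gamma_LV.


cos(theta) = (gamma_SV - gamma_SL) / gamma_LV
cos(theta) = (34.2 - 19.2) / 70.2
cos(theta) = 0.213675
theta = arccos(0.213675) = 77.66 degrees

77.66


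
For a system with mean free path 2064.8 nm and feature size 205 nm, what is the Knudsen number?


Knudsen number Kn = lambda / L
Kn = 2064.8 / 205
Kn = 10.0722

10.0722


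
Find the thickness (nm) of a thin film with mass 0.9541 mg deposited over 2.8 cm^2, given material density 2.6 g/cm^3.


Convert: m = 0.9541 mg = 9.5410e-07 kg, A = 2.8 cm^2 = 2.8000e-04 m^2, rho = 2.6 g/cm^3 = 2600 kg/m^3
t = m / (A * rho)
t = 9.5410e-07 / (2.8000e-04 * 2600)
t = 1.3106e-06 m = 1310.6 nm

1310.6


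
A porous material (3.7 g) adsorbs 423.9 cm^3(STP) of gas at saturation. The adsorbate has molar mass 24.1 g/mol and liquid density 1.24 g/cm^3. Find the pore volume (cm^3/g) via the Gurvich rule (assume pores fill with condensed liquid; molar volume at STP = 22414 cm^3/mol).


Moles adsorbed n = V_ads / 22414 = 423.9 / 22414 = 1.891229e-02 mol
Liquid volume V_liq = n * M / rho_liq = 1.891229e-02 * 24.1 / 1.24 = 0.36757 cm^3
Specific pore volume V_pore = V_liq / m_sample = 0.36757 / 3.7
V_pore = 0.0993 cm^3/g

0.0993


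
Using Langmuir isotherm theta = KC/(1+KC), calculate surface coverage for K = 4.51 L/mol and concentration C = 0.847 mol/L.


Langmuir isotherm: theta = K*C / (1 + K*C)
K*C = 4.51 * 0.847 = 3.81997
theta = 3.81997 / (1 + 3.81997) = 3.81997 / 4.81997
theta = 0.7925

0.7925


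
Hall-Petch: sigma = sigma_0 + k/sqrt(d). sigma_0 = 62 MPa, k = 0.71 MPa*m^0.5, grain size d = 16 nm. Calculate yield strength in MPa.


d = 16 nm = 1.6e-08 m
sqrt(d) = 0.0001264911
Hall-Petch contribution = k / sqrt(d) = 0.71 / 0.0001264911 = 5613.0 MPa
sigma = sigma_0 + k/sqrt(d) = 62 + 5613.0 = 5675.0 MPa

5675.0


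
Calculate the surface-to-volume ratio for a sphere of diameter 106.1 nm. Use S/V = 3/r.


Radius r = 106.1/2 = 53.05 nm
S/V = 3 / r = 3 / 53.05
S/V = 0.0566 nm^-1

0.0566


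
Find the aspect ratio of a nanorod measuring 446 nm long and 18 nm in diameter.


Aspect ratio AR = length / diameter
AR = 446 / 18
AR = 24.78

24.78


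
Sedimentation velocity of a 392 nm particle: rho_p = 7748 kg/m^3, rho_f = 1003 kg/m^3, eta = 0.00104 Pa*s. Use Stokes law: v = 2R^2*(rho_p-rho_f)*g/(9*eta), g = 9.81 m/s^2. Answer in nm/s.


Radius R = 392/2 nm = 1.96e-07 m
Density difference = 7748 - 1003 = 6745 kg/m^3
v = 2 * R^2 * (rho_p - rho_f) * g / (9 * eta)
v = 2 * (1.96e-07)^2 * 6745 * 9.81 / (9 * 0.00104)
v = 5.43147e-07 m/s = 543.1468 nm/s

543.1468


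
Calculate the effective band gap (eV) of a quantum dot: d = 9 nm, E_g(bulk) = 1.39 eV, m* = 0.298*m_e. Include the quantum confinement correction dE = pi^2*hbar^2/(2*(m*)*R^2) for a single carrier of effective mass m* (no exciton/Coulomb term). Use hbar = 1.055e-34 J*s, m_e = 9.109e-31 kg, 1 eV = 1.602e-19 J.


Radius R = 9/2 nm = 4.5e-09 m
Confinement energy dE = pi^2 * hbar^2 / (2 * m_eff * m_e * R^2)
dE = pi^2 * (1.055e-34)^2 / (2 * 0.298 * 9.109e-31 * (4.5e-09)^2) J, divided by 1.602e-19 J/eV
dE = 0.0624 eV
Total band gap = E_g(bulk) + dE = 1.39 + 0.0624 = 1.4524 eV

1.4524


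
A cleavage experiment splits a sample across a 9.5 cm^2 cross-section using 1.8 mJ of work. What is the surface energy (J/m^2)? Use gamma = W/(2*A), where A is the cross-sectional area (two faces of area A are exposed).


Convert: A = 9.5 cm^2 = 0.00095 m^2, W = 1.8 mJ = 0.0018 J
Cleaving exposes two faces of area A, so total new surface = 2*A and gamma = W / (2*A)
gamma = 0.0018 / (2 * 0.00095)
gamma = 0.947 J/m^2

0.947


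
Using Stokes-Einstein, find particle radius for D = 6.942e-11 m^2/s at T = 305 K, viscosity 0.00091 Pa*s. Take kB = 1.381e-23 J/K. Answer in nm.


Stokes-Einstein: R = kB*T / (6*pi*eta*D)
R = 1.381e-23 * 305 / (6 * pi * 0.00091 * 6.942e-11)
R = 3.53726e-09 m = 3.54 nm

3.54


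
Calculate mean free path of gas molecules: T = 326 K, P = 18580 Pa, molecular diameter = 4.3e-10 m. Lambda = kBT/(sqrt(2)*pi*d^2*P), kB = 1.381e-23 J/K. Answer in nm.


Mean free path: lambda = kB*T / (sqrt(2) * pi * d^2 * P)
lambda = 1.381e-23 * 326 / (sqrt(2) * pi * (4.3e-10)^2 * 18580)
lambda = 2.9496e-07 m
lambda = 294.96 nm

294.96


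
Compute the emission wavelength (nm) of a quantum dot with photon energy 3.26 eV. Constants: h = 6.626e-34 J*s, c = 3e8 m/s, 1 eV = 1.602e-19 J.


Convert energy: E = 3.26 eV = 3.26 * 1.602e-19 = 5.22252e-19 J
lambda = h*c / E = 6.626e-34 * 3e8 / 5.22252e-19
lambda = 3.80621e-07 m = 380.6 nm

380.6


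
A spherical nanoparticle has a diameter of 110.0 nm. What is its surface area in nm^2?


Radius r = 110.0/2 = 55 nm
Surface area SA = 4 * pi * r^2
SA = 4 * pi * (55)^2
SA = 38013.27 nm^2

38013.27


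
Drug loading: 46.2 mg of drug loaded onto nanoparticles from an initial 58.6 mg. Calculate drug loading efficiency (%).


Drug loading efficiency = (drug loaded / drug initial) * 100
DLE = 46.2 / 58.6 * 100
DLE = 0.7884 * 100
DLE = 78.84%

78.84


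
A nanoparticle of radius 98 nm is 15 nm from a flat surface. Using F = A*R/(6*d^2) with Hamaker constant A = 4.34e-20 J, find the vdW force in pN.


Convert to SI: R = 98 nm = 9.8e-08 m, d = 15 nm = 1.5e-08 m
F = A * R / (6 * d^2)
F = 4.34e-20 * 9.8e-08 / (6 * (1.5e-08)^2)
F = 3.15052e-12 N = 3.151 pN

3.151


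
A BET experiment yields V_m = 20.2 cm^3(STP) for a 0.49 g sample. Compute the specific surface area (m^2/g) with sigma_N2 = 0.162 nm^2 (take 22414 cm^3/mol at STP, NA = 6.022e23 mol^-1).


Number of moles in monolayer = V_m / 22414 = 20.2 / 22414 = 0.00090122
Number of molecules = moles * NA = 0.00090122 * 6.022e23
SA = molecules * sigma / mass
SA = (20.2 / 22414) * 6.022e23 * 0.162e-18 / 0.49
SA = 179.4 m^2/g

179.4


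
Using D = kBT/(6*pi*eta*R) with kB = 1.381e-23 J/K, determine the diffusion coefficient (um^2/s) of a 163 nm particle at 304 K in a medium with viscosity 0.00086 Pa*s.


Radius R = 163/2 = 81.5 nm = 8.15e-08 m
D = kB*T / (6*pi*eta*R)
D = 1.381e-23 * 304 / (6 * pi * 0.00086 * 8.15e-08)
D = 3.17768e-12 m^2/s = 3.178 um^2/s

3.178


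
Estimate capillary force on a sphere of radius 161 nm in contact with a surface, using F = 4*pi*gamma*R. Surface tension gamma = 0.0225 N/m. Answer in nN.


Convert radius: R = 161 nm = 1.61e-07 m
F = 4 * pi * gamma * R
F = 4 * pi * 0.0225 * 1.61e-07
F = 4.55217e-08 N = 45.5217 nN

45.5217


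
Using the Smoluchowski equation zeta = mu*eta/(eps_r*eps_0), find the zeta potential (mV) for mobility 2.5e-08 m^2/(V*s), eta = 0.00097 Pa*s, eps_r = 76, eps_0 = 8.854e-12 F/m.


Smoluchowski equation: zeta = mu * eta / (eps_r * eps_0)
zeta = 2.5e-08 * 0.00097 / (76 * 8.854e-12)
zeta = 0.036038 V = 36.04 mV

36.04


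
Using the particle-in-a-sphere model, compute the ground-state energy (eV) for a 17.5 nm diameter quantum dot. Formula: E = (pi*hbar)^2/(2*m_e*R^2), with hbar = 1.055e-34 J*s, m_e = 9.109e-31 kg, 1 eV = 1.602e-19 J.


Radius R = 17.5/2 = 8.75 nm = 8.75e-09 m
E = (pi * 1.055e-34)^2 / (2 * 9.109e-31 * (8.75e-09)^2)
E(J) = 7.87568e-22
E = E(J) / 1.602e-19 = 0.0049 eV

0.0049


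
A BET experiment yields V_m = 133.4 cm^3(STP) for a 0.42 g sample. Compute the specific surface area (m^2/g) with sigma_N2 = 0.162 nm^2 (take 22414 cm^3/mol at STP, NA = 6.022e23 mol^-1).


Number of moles in monolayer = V_m / 22414 = 133.4 / 22414 = 0.00595164
Number of molecules = moles * NA = 0.00595164 * 6.022e23
SA = molecules * sigma / mass
SA = (133.4 / 22414) * 6.022e23 * 0.162e-18 / 0.42
SA = 1382.4 m^2/g

1382.4


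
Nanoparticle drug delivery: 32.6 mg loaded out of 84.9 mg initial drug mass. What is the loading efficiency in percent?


Drug loading efficiency = (drug loaded / drug initial) * 100
DLE = 32.6 / 84.9 * 100
DLE = 0.384 * 100
DLE = 38.4%

38.4


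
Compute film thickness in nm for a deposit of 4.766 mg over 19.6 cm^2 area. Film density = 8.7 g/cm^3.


Convert: m = 4.766 mg = 4.7660e-06 kg, A = 19.6 cm^2 = 1.9600e-03 m^2, rho = 8.7 g/cm^3 = 8700 kg/m^3
t = m / (A * rho)
t = 4.7660e-06 / (1.9600e-03 * 8700)
t = 2.7950e-07 m = 279.5 nm

279.5


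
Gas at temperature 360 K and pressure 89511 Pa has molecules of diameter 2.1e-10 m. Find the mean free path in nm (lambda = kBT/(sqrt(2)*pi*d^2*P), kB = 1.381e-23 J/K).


Mean free path: lambda = kB*T / (sqrt(2) * pi * d^2 * P)
lambda = 1.381e-23 * 360 / (sqrt(2) * pi * (2.1e-10)^2 * 89511)
lambda = 2.83476e-07 m
lambda = 283.48 nm

283.48


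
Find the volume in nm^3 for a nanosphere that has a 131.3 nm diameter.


Radius r = 131.3/2 = 65.65 nm
Volume V = (4/3) * pi * r^3
V = (4/3) * pi * (65.65)^3
V = 1185203.16 nm^3

1185203.16


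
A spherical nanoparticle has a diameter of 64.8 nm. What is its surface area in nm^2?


Radius r = 64.8/2 = 32.4 nm
Surface area SA = 4 * pi * r^2
SA = 4 * pi * (32.4)^2
SA = 13191.67 nm^2

13191.67


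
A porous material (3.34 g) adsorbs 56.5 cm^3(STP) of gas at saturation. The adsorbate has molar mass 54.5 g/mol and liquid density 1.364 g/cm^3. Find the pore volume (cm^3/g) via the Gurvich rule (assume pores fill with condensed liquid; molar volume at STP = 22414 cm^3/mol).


Moles adsorbed n = V_ads / 22414 = 56.5 / 22414 = 2.520746e-03 mol
Liquid volume V_liq = n * M / rho_liq = 2.520746e-03 * 54.5 / 1.364 = 0.10072 cm^3
Specific pore volume V_pore = V_liq / m_sample = 0.10072 / 3.34
V_pore = 0.0302 cm^3/g

0.0302


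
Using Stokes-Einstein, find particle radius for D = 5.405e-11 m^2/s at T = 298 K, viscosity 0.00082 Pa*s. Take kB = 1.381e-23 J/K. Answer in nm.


Stokes-Einstein: R = kB*T / (6*pi*eta*D)
R = 1.381e-23 * 298 / (6 * pi * 0.00082 * 5.405e-11)
R = 4.92606e-09 m = 4.93 nm

4.93


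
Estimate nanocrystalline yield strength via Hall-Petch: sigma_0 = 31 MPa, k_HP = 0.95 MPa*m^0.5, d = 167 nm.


d = 167 nm = 1.67e-07 m
sqrt(d) = 0.0004086563
Hall-Petch contribution = k / sqrt(d) = 0.95 / 0.0004086563 = 2324.7 MPa
sigma = sigma_0 + k/sqrt(d) = 31 + 2324.7 = 2355.7 MPa

2355.7


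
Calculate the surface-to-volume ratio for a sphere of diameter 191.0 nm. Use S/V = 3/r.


Radius r = 191.0/2 = 95.5 nm
S/V = 3 / r = 3 / 95.5
S/V = 0.0314 nm^-1

0.0314


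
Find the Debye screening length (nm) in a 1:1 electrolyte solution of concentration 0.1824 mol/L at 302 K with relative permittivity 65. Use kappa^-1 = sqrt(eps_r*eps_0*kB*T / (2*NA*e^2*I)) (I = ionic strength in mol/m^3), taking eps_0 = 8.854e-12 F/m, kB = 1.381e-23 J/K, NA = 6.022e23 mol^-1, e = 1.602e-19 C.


Ionic strength I = 0.1824 * 1^2 * 1000 = 182.4 mol/m^3
kappa^-1 = sqrt(65 * 8.854e-12 * 1.381e-23 * 302 / (2 * 6.022e23 * (1.602e-19)^2 * 182.4))
kappa^-1 = 0.652 nm

0.652


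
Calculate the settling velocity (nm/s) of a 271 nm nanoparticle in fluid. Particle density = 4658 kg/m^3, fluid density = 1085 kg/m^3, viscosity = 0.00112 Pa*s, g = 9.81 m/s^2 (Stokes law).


Radius R = 271/2 nm = 1.355e-07 m
Density difference = 4658 - 1085 = 3573 kg/m^3
v = 2 * R^2 * (rho_p - rho_f) * g / (9 * eta)
v = 2 * (1.355e-07)^2 * 3573 * 9.81 / (9 * 0.00112)
v = 1.27688e-07 m/s = 127.688 nm/s

127.688


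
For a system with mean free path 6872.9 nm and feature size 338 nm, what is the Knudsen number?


Knudsen number Kn = lambda / L
Kn = 6872.9 / 338
Kn = 20.334

20.334


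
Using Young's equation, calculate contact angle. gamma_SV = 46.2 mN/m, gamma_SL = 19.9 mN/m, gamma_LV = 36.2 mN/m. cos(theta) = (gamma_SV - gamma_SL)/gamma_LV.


cos(theta) = (gamma_SV - gamma_SL) / gamma_LV
cos(theta) = (46.2 - 19.9) / 36.2
cos(theta) = 0.726519
theta = arccos(0.726519) = 43.4 degrees

43.4


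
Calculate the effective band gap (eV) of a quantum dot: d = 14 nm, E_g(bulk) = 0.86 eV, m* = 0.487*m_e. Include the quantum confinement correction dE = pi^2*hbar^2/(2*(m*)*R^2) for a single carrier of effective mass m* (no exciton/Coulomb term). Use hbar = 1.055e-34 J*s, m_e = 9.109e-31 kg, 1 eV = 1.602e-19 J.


Radius R = 14/2 nm = 7e-09 m
Confinement energy dE = pi^2 * hbar^2 / (2 * m_eff * m_e * R^2)
dE = pi^2 * (1.055e-34)^2 / (2 * 0.487 * 9.109e-31 * (7e-09)^2) J, divided by 1.602e-19 J/eV
dE = 0.0158 eV
Total band gap = E_g(bulk) + dE = 0.86 + 0.0158 = 0.8758 eV

0.8758


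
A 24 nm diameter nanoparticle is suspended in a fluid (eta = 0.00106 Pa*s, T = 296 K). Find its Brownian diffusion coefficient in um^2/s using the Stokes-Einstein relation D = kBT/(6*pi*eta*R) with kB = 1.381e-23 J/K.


Radius R = 24/2 = 12 nm = 1.2e-08 m
D = kB*T / (6*pi*eta*R)
D = 1.381e-23 * 296 / (6 * pi * 0.00106 * 1.2e-08)
D = 1.70489e-11 m^2/s = 17.049 um^2/s

17.049


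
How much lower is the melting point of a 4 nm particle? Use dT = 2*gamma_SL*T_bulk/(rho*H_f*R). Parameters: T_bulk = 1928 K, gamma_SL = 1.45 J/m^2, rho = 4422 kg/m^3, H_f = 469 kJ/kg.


Radius R = 4/2 = 2 nm = 2e-09 m
Convert H_f = 469 kJ/kg = 469000 J/kg
dT = 2 * gamma_SL * T_bulk / (rho * H_f * R)
dT = 2 * 1.45 * 1928 / (4422 * 469000 * 2e-09)
dT = 1348.0 K

1348.0


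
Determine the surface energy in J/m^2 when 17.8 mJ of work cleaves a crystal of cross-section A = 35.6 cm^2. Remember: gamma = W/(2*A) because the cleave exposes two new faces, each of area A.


Convert: A = 35.6 cm^2 = 0.00356 m^2, W = 17.8 mJ = 0.0178 J
Cleaving exposes two faces of area A, so total new surface = 2*A and gamma = W / (2*A)
gamma = 0.0178 / (2 * 0.00356)
gamma = 2.5 J/m^2

2.5


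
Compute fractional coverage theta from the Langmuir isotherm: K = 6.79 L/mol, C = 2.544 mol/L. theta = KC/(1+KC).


Langmuir isotherm: theta = K*C / (1 + K*C)
K*C = 6.79 * 2.544 = 17.27376
theta = 17.27376 / (1 + 17.27376) = 17.27376 / 18.27376
theta = 0.9453

0.9453


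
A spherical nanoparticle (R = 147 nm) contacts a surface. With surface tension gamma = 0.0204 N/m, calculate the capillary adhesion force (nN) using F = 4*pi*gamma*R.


Convert radius: R = 147 nm = 1.47e-07 m
F = 4 * pi * gamma * R
F = 4 * pi * 0.0204 * 1.47e-07
F = 3.7684e-08 N = 37.684 nN

37.684


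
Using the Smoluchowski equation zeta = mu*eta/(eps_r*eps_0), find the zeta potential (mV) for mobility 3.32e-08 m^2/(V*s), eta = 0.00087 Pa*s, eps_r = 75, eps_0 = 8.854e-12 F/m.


Smoluchowski equation: zeta = mu * eta / (eps_r * eps_0)
zeta = 3.32e-08 * 0.00087 / (75 * 8.854e-12)
zeta = 0.043497 V = 43.5 mV

43.5


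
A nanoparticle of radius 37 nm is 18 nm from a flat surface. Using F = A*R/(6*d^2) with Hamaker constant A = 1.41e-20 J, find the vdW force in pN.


Convert to SI: R = 37 nm = 3.7e-08 m, d = 18 nm = 1.8e-08 m
F = A * R / (6 * d^2)
F = 1.41e-20 * 3.7e-08 / (6 * (1.8e-08)^2)
F = 2.68364e-13 N = 0.268 pN

0.268
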